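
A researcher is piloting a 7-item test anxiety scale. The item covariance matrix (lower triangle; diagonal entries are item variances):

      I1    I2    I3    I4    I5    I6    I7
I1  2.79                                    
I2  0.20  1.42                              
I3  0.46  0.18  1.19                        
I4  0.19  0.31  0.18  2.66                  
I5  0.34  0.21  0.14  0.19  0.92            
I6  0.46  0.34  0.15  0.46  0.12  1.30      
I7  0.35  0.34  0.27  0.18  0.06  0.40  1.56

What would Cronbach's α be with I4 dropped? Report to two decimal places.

α = 0.56

Remaining items: I1, I2, I3, I5, I6, I7 (k = 6).
Σσᵢ² = 2.79 + 1.42 + 1.19 + 0.92 + 1.30 + 1.56 = 9.18
σ²_total = 9.18 + 2 × 4.02 = 17.22
α (item deleted) = (6/5)·(1 − 9.18/17.22) = 0.56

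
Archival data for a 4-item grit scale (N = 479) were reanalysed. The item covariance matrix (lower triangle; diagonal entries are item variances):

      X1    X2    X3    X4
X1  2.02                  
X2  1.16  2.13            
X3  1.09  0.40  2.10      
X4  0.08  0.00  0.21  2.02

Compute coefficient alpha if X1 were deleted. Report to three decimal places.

α = 0.245

Remaining items: X2, X3, X4 (k = 3).
ΣVar(i) = 2.13 + 2.10 + 2.02 = 6.25
σ²_total = 6.25 + 2 × 0.61 = 7.47
α (item deleted) = (3/2)·(1 − 6.25/7.47) = 0.245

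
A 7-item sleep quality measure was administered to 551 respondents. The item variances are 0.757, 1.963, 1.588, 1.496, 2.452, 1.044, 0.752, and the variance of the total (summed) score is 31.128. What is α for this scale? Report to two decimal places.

Σσ²ᵢ = 0.757 + 1.963 + 1.588 + 1.496 + 2.452 + 1.044 + 0.752 = 10.052
α = (k/(k−1))·(1 − Σσ²ᵢ/σ²_T) = (7/6)·(1 − 10.052/31.128) = 0.79

α = 0.79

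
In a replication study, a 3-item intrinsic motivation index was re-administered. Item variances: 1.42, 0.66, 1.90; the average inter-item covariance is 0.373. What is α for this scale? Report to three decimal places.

α = 0.540

ΣVar(i) = 1.42 + 0.66 + 1.90 = 3.98
Sum of the 3 distinct covariances = 3 × 0.373 = 1.119
σ²_total = ΣVar(i) + 2·Σcov = 3.98 + 2 × 1.119 = 6.218
α = (3/2)·(1 − 3.98/6.218) = 0.540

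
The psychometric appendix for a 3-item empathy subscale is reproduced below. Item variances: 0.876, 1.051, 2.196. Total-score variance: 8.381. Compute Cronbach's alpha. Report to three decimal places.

Σσᵢ² = 0.876 + 1.051 + 2.196 = 4.123
α = (k/(k−1))·(1 − Σσᵢ²/total variance) = (3/2)·(1 − 4.123/8.381) = 0.762

α = 0.762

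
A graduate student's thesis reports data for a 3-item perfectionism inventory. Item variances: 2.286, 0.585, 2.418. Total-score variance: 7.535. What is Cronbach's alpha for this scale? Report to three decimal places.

sum of item variances = 2.286 + 0.585 + 2.418 = 5.289
α = (k/(k−1))·(1 − sum of item variances/σ²_total) = (3/2)·(1 − 5.289/7.535) = 0.447

Cronbach's alpha = 0.447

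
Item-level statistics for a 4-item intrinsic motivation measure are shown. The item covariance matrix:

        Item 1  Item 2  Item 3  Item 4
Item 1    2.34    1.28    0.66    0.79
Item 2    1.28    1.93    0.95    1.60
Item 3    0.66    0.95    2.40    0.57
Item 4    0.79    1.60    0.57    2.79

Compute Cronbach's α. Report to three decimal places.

Cronbach's α = 0.737

ΣVar(i) = 2.34 + 1.93 + 2.40 + 2.79 = 9.46
Σ_{i<j} σ_ij = 5.85
σ²_T = 9.46 + 2 × 5.85 = 21.16
α = (k/(k−1))·(1 − ΣVar(i)/σ²_T) = (4/3)·(1 − 9.46/21.16) = 0.737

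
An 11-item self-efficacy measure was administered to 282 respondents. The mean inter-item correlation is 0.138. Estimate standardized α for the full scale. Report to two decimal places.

standardized α = 0.64

Standardized α = k·r̄ / (1 + (k−1)·r̄) = 11 × 0.138 / (1 + 10 × 0.138)
  = 1.5180 / 2.3800 = 0.64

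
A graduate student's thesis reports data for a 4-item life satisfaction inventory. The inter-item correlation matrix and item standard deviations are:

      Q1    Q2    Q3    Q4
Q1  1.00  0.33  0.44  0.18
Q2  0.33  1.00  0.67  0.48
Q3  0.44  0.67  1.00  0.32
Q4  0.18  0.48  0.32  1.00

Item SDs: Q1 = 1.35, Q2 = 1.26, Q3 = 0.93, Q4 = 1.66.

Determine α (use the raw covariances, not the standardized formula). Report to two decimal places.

α = 0.69

Σσ²ᵢ = 1.35² + 1.26² + 0.93² + 1.66² = 7.0306
Covariances σ_ij = r_ij · s_i · s_j:
  σ(Q1,Q2) = 0.33 × 1.35 × 1.26 = 0.5613
  σ(Q1,Q3) = 0.44 × 1.35 × 0.93 = 0.5524
  σ(Q1,Q4) = 0.18 × 1.35 × 1.66 = 0.4034
  σ(Q2,Q3) = 0.67 × 1.26 × 0.93 = 0.7851
  σ(Q2,Q4) = 0.48 × 1.26 × 1.66 = 1.0040
  σ(Q3,Q4) = 0.32 × 0.93 × 1.66 = 0.4940
σ²_T = Σσ²ᵢ + 2·Σσ_ij = 7.0306 + 2 × 3.8002 = 14.6310
α = (4/3)·(1 − 7.0306/14.6310) = 0.69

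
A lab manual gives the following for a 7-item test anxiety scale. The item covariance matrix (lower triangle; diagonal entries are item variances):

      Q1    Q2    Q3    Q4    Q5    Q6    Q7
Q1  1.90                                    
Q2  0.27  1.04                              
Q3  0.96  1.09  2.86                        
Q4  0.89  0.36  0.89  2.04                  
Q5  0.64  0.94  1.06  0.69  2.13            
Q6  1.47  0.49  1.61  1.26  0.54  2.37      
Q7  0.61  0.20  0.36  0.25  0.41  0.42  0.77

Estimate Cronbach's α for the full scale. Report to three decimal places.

ΣVar(i) = 1.90 + 1.04 + 2.86 + 2.04 + 2.13 + 2.37 + 0.77 = 13.11
Sum of off-diagonal covariances = 15.41
σ²_total = 13.11 + 2 × 15.41 = 43.93
α = (k/(k−1))·(1 − ΣVar(i)/σ²_total) = (7/6)·(1 − 13.11/43.93) = 0.818

α = 0.818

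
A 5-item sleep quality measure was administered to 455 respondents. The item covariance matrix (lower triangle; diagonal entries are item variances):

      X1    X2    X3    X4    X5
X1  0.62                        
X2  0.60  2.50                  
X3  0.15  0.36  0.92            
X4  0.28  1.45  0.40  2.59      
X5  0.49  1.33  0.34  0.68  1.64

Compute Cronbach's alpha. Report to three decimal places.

α = 0.744

sum of item variances = 0.62 + 2.50 + 0.92 + 2.59 + 1.64 = 8.27
Sum of off-diagonal covariances = 6.08
total variance = 8.27 + 2 × 6.08 = 20.43
α = (k/(k−1))·(1 − sum of item variances/total variance) = (5/4)·(1 − 8.27/20.43) = 0.744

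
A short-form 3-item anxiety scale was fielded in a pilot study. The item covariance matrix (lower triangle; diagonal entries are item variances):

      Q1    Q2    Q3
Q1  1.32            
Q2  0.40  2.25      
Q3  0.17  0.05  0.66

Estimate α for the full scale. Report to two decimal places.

Σσ²ᵢ = 1.32 + 2.25 + 0.66 = 4.23
Sum of the distinct covariances = 0.62
σ²_total = 4.23 + 2 × 0.62 = 5.47
α = (k/(k−1))·(1 − Σσ²ᵢ/σ²_total) = (3/2)·(1 − 4.23/5.47) = 0.34

α = 0.34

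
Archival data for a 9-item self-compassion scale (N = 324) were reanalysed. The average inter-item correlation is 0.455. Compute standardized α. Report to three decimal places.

standardized α = 0.883

Standardized α = k·r̄ / (1 + (k−1)·r̄) = 9 × 0.455 / (1 + 8 × 0.455)
  = 4.0950 / 4.6400 = 0.883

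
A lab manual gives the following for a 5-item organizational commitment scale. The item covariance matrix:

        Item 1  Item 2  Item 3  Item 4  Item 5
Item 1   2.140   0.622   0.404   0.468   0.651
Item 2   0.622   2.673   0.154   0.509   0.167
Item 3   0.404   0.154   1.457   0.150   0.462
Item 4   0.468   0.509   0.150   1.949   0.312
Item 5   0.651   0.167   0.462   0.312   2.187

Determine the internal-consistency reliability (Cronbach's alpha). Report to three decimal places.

Σσ²ᵢ = 2.140 + 2.673 + 1.457 + 1.949 + 2.187 = 10.406
Sum of off-diagonal covariances = 3.899
σ²_T = 10.406 + 2 × 3.899 = 18.204
α = (k/(k−1))·(1 − Σσ²ᵢ/σ²_T) = (5/4)·(1 − 10.406/18.204) = 0.535

Cronbach's alpha = 0.535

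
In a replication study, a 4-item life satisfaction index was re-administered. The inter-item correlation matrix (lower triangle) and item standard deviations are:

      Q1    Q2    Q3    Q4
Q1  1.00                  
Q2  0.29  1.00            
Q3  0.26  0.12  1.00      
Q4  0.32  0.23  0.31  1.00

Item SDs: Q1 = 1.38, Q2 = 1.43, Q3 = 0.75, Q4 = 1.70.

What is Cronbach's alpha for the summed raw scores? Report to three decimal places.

Σσ²ᵢ = 1.38² + 1.43² + 0.75² + 1.70² = 7.4018
Covariances σ_ij = r_ij · s_i · s_j:
  σ(Q1,Q2) = 0.29 × 1.38 × 1.43 = 0.5723
  σ(Q1,Q3) = 0.26 × 1.38 × 0.75 = 0.2691
  σ(Q1,Q4) = 0.32 × 1.38 × 1.70 = 0.7507
  σ(Q2,Q3) = 0.12 × 1.43 × 0.75 = 0.1287
  σ(Q2,Q4) = 0.23 × 1.43 × 1.70 = 0.5591
  σ(Q3,Q4) = 0.31 × 0.75 × 1.70 = 0.3952
σ²_T = Σσ²ᵢ + 2·Σσ_ij = 7.4018 + 2 × 2.6751 = 12.7520
α = (4/3)·(1 − 7.4018/12.7520) = 0.559

Cronbach's alpha = 0.559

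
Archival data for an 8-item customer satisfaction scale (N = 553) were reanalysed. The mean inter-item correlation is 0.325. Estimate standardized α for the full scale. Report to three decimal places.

standardized α = 0.794

Standardized α = k·r̄ / (1 + (k−1)·r̄) = 8 × 0.325 / (1 + 7 × 0.325)
  = 2.6000 / 3.2750 = 0.794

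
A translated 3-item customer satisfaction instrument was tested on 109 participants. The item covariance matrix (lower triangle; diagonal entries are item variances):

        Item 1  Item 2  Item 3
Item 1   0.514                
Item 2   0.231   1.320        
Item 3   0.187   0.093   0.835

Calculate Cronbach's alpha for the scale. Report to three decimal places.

Cronbach's alpha = 0.415

Σσᵢ² = 0.514 + 1.320 + 0.835 = 2.669
Sum of off-diagonal covariances = 0.511
σ²_T = 2.669 + 2 × 0.511 = 3.691
α = (k/(k−1))·(1 − Σσᵢ²/σ²_T) = (3/2)·(1 − 2.669/3.691) = 0.415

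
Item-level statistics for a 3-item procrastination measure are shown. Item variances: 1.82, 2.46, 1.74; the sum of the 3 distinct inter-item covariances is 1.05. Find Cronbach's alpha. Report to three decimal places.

Cronbach's alpha = 0.388

Σσ²ᵢ = 1.82 + 2.46 + 1.74 = 6.02
Sum of distinct covariances = 1.05
σ²_total = Σσ²ᵢ + 2·Σcov = 6.02 + 2 × 1.05 = 8.12
α = (3/2)·(1 − 6.02/8.12) = 0.388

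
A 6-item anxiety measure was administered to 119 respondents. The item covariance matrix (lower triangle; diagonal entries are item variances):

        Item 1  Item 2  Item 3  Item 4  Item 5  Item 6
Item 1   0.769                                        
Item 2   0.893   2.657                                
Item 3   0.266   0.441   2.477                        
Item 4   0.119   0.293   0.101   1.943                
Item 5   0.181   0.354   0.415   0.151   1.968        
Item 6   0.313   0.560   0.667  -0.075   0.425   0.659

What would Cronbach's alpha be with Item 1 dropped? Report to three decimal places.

α = 0.509

Remaining items: Item 2, Item 3, Item 4, Item 5, Item 6 (k = 5).
Σσ²ᵢ = 2.657 + 2.477 + 1.943 + 1.968 + 0.659 = 9.704
Var(T) = 9.704 + 2 × 3.332 = 16.368
α (item deleted) = (5/4)·(1 − 9.704/16.368) = 0.509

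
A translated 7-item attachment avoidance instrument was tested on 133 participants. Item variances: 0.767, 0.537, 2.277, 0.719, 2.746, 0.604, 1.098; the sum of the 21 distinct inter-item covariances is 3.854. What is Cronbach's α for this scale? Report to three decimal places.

α = 0.546

ΣVar(i) = 0.767 + 0.537 + 2.277 + 0.719 + 2.746 + 0.604 + 1.098 = 8.748
Sum of distinct covariances = 3.854
total variance = ΣVar(i) + 2·Σcov = 8.748 + 2 × 3.854 = 16.456
α = (7/6)·(1 − 8.748/16.456) = 0.546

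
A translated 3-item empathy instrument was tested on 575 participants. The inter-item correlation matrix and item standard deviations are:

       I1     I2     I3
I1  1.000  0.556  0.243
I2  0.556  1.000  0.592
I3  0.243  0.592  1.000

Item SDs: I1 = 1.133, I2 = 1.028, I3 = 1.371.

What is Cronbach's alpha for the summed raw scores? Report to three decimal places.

Σσ²ᵢ = 1.133² + 1.028² + 1.371² = 4.2201
Covariances σ_ij = r_ij · s_i · s_j:
  σ(I1,I2) = 0.556 × 1.133 × 1.028 = 0.6476
  σ(I1,I3) = 0.243 × 1.133 × 1.371 = 0.3775
  σ(I2,I3) = 0.592 × 1.028 × 1.371 = 0.8344
σ²_T = Σσ²ᵢ + 2·Σσ_ij = 4.2201 + 2 × 1.8595 = 7.9391
α = (3/2)·(1 − 4.2201/7.9391) = 0.703

Cronbach's alpha = 0.703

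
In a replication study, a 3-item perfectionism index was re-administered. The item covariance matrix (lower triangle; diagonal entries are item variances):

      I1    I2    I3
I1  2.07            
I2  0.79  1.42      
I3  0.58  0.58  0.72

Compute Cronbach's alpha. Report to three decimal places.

ΣVar(i) = 2.07 + 1.42 + 0.72 = 4.21
Sum of off-diagonal covariances = 1.95
σ²_T = 4.21 + 2 × 1.95 = 8.11
α = (k/(k−1))·(1 − ΣVar(i)/σ²_T) = (3/2)·(1 − 4.21/8.11) = 0.721

α = 0.721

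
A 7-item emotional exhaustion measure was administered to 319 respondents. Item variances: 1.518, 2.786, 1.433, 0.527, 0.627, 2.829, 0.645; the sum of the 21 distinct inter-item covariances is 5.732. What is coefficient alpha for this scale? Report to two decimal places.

coefficient alpha = 0.61

ΣVar(i) = 1.518 + 2.786 + 1.433 + 0.527 + 0.627 + 2.829 + 0.645 = 10.365
Sum of distinct covariances = 5.732
Var(T) = ΣVar(i) + 2·Σcov = 10.365 + 2 × 5.732 = 21.829
α = (7/6)·(1 − 10.365/21.829) = 0.61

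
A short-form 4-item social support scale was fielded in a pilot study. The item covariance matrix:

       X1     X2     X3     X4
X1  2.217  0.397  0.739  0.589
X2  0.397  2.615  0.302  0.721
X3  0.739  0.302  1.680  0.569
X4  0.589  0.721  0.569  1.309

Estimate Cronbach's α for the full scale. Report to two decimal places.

Σσ²ᵢ = 2.217 + 2.615 + 1.680 + 1.309 = 7.821
Σ_{i<j} σ_ij = 3.317
σ²_T = 7.821 + 2 × 3.317 = 14.455
α = (k/(k−1))·(1 − Σσ²ᵢ/σ²_T) = (4/3)·(1 − 7.821/14.455) = 0.61

Cronbach's α = 0.61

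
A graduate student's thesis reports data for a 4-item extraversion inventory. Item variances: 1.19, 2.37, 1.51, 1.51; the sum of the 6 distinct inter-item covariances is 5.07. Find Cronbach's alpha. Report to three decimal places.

Σσᵢ² = 1.19 + 2.37 + 1.51 + 1.51 = 6.58
Sum of distinct covariances = 5.07
total variance = Σσᵢ² + 2·Σcov = 6.58 + 2 × 5.07 = 16.72
α = (4/3)·(1 − 6.58/16.72) = 0.809

Cronbach's alpha = 0.809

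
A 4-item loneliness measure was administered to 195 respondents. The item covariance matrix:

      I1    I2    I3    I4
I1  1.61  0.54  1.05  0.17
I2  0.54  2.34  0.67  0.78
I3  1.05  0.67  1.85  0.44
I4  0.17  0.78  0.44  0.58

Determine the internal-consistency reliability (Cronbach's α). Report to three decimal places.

α = 0.712

Σσᵢ² = 1.61 + 2.34 + 1.85 + 0.58 = 6.38
Sum of the distinct covariances = 3.65
total variance = 6.38 + 2 × 3.65 = 13.68
α = (k/(k−1))·(1 − Σσᵢ²/total variance) = (4/3)·(1 − 6.38/13.68) = 0.712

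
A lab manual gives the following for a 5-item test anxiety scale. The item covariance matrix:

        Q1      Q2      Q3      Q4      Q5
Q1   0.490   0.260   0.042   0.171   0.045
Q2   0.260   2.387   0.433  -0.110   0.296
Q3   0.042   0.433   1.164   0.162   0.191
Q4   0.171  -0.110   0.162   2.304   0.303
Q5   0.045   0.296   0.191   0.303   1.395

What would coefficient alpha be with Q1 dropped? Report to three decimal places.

α = 0.347

Remaining items: Q2, Q3, Q4, Q5 (k = 4).
Σσᵢ² = 2.387 + 1.164 + 2.304 + 1.395 = 7.250
σ²_T = 7.250 + 2 × 1.275 = 9.800
α (item deleted) = (4/3)·(1 − 7.250/9.800) = 0.347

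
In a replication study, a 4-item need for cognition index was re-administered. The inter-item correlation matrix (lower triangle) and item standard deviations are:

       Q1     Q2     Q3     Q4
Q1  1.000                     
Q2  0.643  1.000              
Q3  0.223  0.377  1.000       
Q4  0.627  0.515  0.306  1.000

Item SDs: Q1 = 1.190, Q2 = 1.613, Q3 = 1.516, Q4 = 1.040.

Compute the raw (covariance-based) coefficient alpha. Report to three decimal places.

α = 0.745

Σσ²ᵢ = 1.190² + 1.613² + 1.516² + 1.040² = 7.3977
Covariances σ_ij = r_ij · s_i · s_j:
  σ(Q1,Q2) = 0.643 × 1.190 × 1.613 = 1.2342
  σ(Q1,Q3) = 0.223 × 1.190 × 1.516 = 0.4023
  σ(Q1,Q4) = 0.627 × 1.190 × 1.040 = 0.7760
  σ(Q2,Q3) = 0.377 × 1.613 × 1.516 = 0.9219
  σ(Q2,Q4) = 0.515 × 1.613 × 1.040 = 0.8639
  σ(Q3,Q4) = 0.306 × 1.516 × 1.040 = 0.4825
σ²_T = Σσ²ᵢ + 2·Σσ_ij = 7.3977 + 2 × 4.6808 = 16.7593
α = (4/3)·(1 − 7.3977/16.7593) = 0.745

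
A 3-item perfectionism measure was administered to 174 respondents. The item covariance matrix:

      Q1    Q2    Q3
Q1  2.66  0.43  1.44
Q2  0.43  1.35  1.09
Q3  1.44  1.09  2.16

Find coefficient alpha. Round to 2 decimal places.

Σσᵢ² = 2.66 + 1.35 + 2.16 = 6.17
Sum of off-diagonal covariances = 2.96
σ²_T = 6.17 + 2 × 2.96 = 12.09
α = (k/(k−1))·(1 − Σσᵢ²/σ²_T) = (3/2)·(1 − 6.17/12.09) = 0.73

α = 0.73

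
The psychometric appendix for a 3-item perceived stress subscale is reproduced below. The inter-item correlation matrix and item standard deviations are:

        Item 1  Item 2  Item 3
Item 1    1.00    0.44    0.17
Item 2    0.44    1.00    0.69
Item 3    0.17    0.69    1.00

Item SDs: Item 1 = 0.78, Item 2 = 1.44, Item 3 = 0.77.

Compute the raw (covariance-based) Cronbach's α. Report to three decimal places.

Σσ²ᵢ = 0.78² + 1.44² + 0.77² = 3.2749
Covariances σ_ij = r_ij · s_i · s_j:
  σ(Item 1,Item 2) = 0.44 × 0.78 × 1.44 = 0.4942
  σ(Item 1,Item 3) = 0.17 × 0.78 × 0.77 = 0.1021
  σ(Item 2,Item 3) = 0.69 × 1.44 × 0.77 = 0.7651
σ²_T = Σσ²ᵢ + 2·Σσ_ij = 3.2749 + 2 × 1.3614 = 5.9977
α = (3/2)·(1 − 3.2749/5.9977) = 0.681

α = 0.681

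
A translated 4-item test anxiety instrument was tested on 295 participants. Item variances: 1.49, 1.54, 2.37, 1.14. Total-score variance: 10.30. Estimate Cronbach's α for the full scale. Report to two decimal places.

Cronbach's α = 0.49

Σσ²ᵢ = 1.49 + 1.54 + 2.37 + 1.14 = 6.54
α = (k/(k−1))·(1 − Σσ²ᵢ/Var(T)) = (4/3)·(1 − 6.54/10.30) = 0.49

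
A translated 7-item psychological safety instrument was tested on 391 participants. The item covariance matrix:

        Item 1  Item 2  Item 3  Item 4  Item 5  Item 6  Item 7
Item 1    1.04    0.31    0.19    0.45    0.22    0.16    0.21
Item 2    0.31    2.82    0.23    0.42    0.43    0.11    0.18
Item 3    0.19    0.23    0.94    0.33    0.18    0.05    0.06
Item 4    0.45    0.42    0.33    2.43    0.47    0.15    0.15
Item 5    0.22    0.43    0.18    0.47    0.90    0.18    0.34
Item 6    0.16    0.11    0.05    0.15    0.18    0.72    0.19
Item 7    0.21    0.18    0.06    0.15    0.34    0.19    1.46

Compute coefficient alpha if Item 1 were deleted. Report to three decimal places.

Remaining items: Item 2, Item 3, Item 4, Item 5, Item 6, Item 7 (k = 6).
ΣVar(i) = 2.82 + 0.94 + 2.43 + 0.90 + 0.72 + 1.46 = 9.27
σ²_T = 9.27 + 2 × 3.47 = 16.21
α (item deleted) = (6/5)·(1 − 9.27/16.21) = 0.514

coefficient alpha = 0.514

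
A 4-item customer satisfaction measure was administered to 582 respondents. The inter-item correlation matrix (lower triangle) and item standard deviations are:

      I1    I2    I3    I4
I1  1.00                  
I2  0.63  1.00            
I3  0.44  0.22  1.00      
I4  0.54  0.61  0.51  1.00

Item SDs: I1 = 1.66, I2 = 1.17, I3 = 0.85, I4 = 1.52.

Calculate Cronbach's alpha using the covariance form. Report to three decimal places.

Σσ²ᵢ = 1.66² + 1.17² + 0.85² + 1.52² = 7.1574
Covariances σ_ij = r_ij · s_i · s_j:
  σ(I1,I2) = 0.63 × 1.66 × 1.17 = 1.2236
  σ(I1,I3) = 0.44 × 1.66 × 0.85 = 0.6208
  σ(I1,I4) = 0.54 × 1.66 × 1.52 = 1.3625
  σ(I2,I3) = 0.22 × 1.17 × 0.85 = 0.2188
  σ(I2,I4) = 0.61 × 1.17 × 1.52 = 1.0848
  σ(I3,I4) = 0.51 × 0.85 × 1.52 = 0.6589
σ²_T = Σσ²ᵢ + 2·Σσ_ij = 7.1574 + 2 × 5.1694 = 17.4962
α = (4/3)·(1 − 7.1574/17.4962) = 0.788

Cronbach's alpha = 0.788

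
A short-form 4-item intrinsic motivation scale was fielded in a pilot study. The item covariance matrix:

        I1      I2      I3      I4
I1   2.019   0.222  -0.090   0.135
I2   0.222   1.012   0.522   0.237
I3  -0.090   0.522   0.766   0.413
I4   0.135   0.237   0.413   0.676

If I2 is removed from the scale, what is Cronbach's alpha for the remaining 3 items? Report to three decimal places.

Cronbach's alpha = 0.314

Remaining items: I1, I3, I4 (k = 3).
sum of item variances = 2.019 + 0.766 + 0.676 = 3.461
σ²_total = 3.461 + 2 × 0.458 = 4.377
α (item deleted) = (3/2)·(1 − 3.461/4.377) = 0.314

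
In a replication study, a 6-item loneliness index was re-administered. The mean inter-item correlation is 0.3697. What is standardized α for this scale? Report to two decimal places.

Standardized α = k·r̄ / (1 + (k−1)·r̄) = 6 × 0.3697 / (1 + 5 × 0.3697)
  = 2.2182 / 2.8485 = 0.78

α = 0.78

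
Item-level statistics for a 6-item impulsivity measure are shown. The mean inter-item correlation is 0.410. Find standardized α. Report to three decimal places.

Standardized α = k·r̄ / (1 + (k−1)·r̄) = 6 × 0.410 / (1 + 5 × 0.410)
  = 2.4600 / 3.0500 = 0.807

α = 0.807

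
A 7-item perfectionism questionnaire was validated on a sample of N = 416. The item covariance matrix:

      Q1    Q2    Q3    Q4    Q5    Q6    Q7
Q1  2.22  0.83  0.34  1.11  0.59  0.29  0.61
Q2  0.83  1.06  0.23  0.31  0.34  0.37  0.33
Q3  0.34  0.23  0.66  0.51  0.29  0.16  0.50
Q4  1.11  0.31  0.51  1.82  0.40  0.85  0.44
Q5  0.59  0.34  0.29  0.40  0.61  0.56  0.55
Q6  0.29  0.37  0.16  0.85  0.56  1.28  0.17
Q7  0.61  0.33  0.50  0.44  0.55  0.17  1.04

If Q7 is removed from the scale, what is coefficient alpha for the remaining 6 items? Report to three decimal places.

α = 0.783

Remaining items: Q1, Q2, Q3, Q4, Q5, Q6 (k = 6).
ΣVar(i) = 2.22 + 1.06 + 0.66 + 1.82 + 0.61 + 1.28 = 7.65
Var(T) = 7.65 + 2 × 7.18 = 22.01
α (item deleted) = (6/5)·(1 − 7.65/22.01) = 0.783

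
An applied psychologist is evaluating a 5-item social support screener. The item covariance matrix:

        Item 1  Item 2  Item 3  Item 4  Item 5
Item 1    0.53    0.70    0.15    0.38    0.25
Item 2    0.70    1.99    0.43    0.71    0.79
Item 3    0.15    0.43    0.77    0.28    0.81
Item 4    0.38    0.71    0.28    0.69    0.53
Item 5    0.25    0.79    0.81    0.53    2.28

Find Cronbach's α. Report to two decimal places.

α = 0.77

Σσᵢ² = 0.53 + 1.99 + 0.77 + 0.69 + 2.28 = 6.26
Sum of the distinct covariances = 5.03
σ²_total = 6.26 + 2 × 5.03 = 16.32
α = (k/(k−1))·(1 − Σσᵢ²/σ²_total) = (5/4)·(1 − 6.26/16.32) = 0.77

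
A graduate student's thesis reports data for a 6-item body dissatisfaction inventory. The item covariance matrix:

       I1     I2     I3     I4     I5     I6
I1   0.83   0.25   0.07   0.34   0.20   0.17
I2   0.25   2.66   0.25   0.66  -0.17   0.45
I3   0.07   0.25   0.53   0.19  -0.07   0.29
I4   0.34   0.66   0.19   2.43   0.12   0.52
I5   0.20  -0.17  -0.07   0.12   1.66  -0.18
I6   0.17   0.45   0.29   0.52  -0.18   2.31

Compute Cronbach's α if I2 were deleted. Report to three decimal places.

Remaining items: I1, I3, I4, I5, I6 (k = 5).
ΣVar(i) = 0.83 + 0.53 + 2.43 + 1.66 + 2.31 = 7.76
Var(T) = 7.76 + 2 × 1.65 = 11.06
α (item deleted) = (5/4)·(1 − 7.76/11.06) = 0.373

α = 0.373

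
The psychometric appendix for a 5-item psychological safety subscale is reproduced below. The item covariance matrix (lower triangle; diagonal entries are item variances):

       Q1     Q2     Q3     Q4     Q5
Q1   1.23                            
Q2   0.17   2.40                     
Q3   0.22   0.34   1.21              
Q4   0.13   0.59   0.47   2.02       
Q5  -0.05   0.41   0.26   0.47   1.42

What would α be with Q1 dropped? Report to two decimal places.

Remaining items: Q2, Q3, Q4, Q5 (k = 4).
sum of item variances = 2.40 + 1.21 + 2.02 + 1.42 = 7.05
Var(T) = 7.05 + 2 × 2.54 = 12.13
α (item deleted) = (4/3)·(1 − 7.05/12.13) = 0.56

α = 0.56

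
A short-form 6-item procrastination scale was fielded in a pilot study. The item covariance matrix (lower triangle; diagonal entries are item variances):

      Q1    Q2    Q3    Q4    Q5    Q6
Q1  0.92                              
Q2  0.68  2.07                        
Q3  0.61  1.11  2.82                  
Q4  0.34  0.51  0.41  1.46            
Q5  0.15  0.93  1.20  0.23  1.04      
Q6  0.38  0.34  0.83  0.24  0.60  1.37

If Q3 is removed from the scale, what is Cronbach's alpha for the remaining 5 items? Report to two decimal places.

α = 0.70

Remaining items: Q1, Q2, Q4, Q5, Q6 (k = 5).
Σσᵢ² = 0.92 + 2.07 + 1.46 + 1.04 + 1.37 = 6.86
σ²_T = 6.86 + 2 × 4.40 = 15.66
α (item deleted) = (5/4)·(1 − 6.86/15.66) = 0.70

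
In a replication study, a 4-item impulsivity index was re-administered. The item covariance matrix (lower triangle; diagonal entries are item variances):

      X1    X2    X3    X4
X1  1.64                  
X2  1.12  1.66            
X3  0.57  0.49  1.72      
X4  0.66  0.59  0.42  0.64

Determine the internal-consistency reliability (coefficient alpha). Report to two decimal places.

ΣVar(i) = 1.64 + 1.66 + 1.72 + 0.64 = 5.66
Sum of the distinct covariances = 3.85
Var(T) = 5.66 + 2 × 3.85 = 13.36
α = (k/(k−1))·(1 − ΣVar(i)/Var(T)) = (4/3)·(1 − 5.66/13.36) = 0.77

α = 0.77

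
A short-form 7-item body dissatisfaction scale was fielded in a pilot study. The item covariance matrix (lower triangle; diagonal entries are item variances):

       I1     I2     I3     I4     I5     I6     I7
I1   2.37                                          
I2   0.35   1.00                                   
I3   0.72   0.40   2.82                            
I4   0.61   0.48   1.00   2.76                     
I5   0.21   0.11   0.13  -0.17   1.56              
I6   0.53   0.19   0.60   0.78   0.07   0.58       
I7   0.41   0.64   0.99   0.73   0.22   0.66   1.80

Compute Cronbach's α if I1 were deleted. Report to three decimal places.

Cronbach's α = 0.678

Remaining items: I2, I3, I4, I5, I6, I7 (k = 6).
ΣVar(i) = 1.00 + 2.82 + 2.76 + 1.56 + 0.58 + 1.80 = 10.52
σ²_T = 10.52 + 2 × 6.83 = 24.18
α (item deleted) = (6/5)·(1 − 10.52/24.18) = 0.678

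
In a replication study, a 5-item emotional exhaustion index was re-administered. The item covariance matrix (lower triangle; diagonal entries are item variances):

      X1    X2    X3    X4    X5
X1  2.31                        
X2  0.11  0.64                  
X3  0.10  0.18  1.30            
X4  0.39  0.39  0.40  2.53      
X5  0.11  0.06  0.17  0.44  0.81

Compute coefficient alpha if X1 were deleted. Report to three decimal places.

Remaining items: X2, X3, X4, X5 (k = 4).
Σσᵢ² = 0.64 + 1.30 + 2.53 + 0.81 = 5.28
σ²_total = 5.28 + 2 × 1.64 = 8.56
α (item deleted) = (4/3)·(1 − 5.28/8.56) = 0.511

coefficient alpha = 0.511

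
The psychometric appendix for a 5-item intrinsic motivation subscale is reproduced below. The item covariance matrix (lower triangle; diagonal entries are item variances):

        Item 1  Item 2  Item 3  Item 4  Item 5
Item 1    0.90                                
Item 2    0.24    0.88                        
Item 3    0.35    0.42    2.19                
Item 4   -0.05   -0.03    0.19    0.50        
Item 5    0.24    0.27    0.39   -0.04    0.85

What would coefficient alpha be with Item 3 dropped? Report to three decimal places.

Remaining items: Item 1, Item 2, Item 4, Item 5 (k = 4).
Σσ²ᵢ = 0.90 + 0.88 + 0.50 + 0.85 = 3.13
σ²_total = 3.13 + 2 × 0.63 = 4.39
α (item deleted) = (4/3)·(1 − 3.13/4.39) = 0.383

coefficient alpha = 0.383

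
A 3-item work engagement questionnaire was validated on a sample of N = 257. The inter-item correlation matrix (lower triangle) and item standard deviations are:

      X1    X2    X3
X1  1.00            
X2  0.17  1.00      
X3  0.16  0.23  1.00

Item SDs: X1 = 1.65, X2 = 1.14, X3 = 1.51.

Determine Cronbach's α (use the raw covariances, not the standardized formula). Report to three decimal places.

α = 0.392

Σσ²ᵢ = 1.65² + 1.14² + 1.51² = 6.3022
Covariances σ_ij = r_ij · s_i · s_j:
  σ(X1,X2) = 0.17 × 1.65 × 1.14 = 0.3198
  σ(X1,X3) = 0.16 × 1.65 × 1.51 = 0.3986
  σ(X2,X3) = 0.23 × 1.14 × 1.51 = 0.3959
σ²_T = Σσ²ᵢ + 2·Σσ_ij = 6.3022 + 2 × 1.1143 = 8.5308
α = (3/2)·(1 − 6.3022/8.5308) = 0.392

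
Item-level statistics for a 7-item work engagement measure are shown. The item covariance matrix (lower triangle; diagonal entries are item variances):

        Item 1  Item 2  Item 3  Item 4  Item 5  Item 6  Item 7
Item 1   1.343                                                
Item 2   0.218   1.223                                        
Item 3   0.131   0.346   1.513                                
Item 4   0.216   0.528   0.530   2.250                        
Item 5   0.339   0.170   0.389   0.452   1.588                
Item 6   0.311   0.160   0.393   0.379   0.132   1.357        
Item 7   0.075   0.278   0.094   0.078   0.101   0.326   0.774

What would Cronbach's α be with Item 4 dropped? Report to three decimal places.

Remaining items: Item 1, Item 2, Item 3, Item 5, Item 6, Item 7 (k = 6).
ΣVar(i) = 1.343 + 1.223 + 1.513 + 1.588 + 1.357 + 0.774 = 7.798
total variance = 7.798 + 2 × 3.463 = 14.724
α (item deleted) = (6/5)·(1 − 7.798/14.724) = 0.564

Cronbach's α = 0.564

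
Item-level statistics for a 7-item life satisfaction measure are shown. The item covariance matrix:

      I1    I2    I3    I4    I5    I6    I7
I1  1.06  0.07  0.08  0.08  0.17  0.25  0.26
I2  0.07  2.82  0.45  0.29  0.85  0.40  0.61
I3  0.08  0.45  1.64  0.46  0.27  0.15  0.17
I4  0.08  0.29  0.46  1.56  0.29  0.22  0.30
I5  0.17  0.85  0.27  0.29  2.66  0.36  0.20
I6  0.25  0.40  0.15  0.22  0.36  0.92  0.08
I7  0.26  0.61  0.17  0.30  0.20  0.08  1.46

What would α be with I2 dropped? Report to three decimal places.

Remaining items: I1, I3, I4, I5, I6, I7 (k = 6).
sum of item variances = 1.06 + 1.64 + 1.56 + 2.66 + 0.92 + 1.46 = 9.30
total variance = 9.30 + 2 × 3.34 = 15.98
α (item deleted) = (6/5)·(1 − 9.30/15.98) = 0.502

α = 0.502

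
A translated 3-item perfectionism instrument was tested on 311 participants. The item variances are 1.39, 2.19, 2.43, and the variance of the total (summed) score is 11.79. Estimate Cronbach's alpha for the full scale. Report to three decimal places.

α = 0.735

ΣVar(i) = 1.39 + 2.19 + 2.43 = 6.01
α = (k/(k−1))·(1 − ΣVar(i)/Var(T)) = (3/2)·(1 − 6.01/11.79) = 0.735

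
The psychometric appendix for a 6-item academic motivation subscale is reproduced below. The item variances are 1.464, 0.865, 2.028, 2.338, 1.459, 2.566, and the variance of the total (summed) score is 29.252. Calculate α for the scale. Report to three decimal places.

α = 0.760

Σσᵢ² = 1.464 + 0.865 + 2.028 + 2.338 + 1.459 + 2.566 = 10.720
α = (k/(k−1))·(1 − Σσᵢ²/σ²_T) = (6/5)·(1 − 10.720/29.252) = 0.760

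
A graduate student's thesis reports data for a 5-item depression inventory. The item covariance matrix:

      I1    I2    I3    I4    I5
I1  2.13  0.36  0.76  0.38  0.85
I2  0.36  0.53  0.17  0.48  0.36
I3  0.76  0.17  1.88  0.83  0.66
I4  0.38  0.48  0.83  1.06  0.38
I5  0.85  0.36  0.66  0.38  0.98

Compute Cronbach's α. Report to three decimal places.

α = 0.767

sum of item variances = 2.13 + 0.53 + 1.88 + 1.06 + 0.98 = 6.58
Sum of off-diagonal covariances = 5.23
σ²_T = 6.58 + 2 × 5.23 = 17.04
α = (k/(k−1))·(1 − sum of item variances/σ²_T) = (5/4)·(1 − 6.58/17.04) = 0.767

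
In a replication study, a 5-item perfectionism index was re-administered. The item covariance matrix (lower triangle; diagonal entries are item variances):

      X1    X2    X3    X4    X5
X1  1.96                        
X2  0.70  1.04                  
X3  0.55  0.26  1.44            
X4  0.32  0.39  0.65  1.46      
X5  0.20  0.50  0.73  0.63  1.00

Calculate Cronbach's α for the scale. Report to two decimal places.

Cronbach's α = 0.74

Σσᵢ² = 1.96 + 1.04 + 1.44 + 1.46 + 1.00 = 6.90
Sum of the distinct covariances = 4.93
total variance = 6.90 + 2 × 4.93 = 16.76
α = (k/(k−1))·(1 − Σσᵢ²/total variance) = (5/4)·(1 − 6.90/16.76) = 0.74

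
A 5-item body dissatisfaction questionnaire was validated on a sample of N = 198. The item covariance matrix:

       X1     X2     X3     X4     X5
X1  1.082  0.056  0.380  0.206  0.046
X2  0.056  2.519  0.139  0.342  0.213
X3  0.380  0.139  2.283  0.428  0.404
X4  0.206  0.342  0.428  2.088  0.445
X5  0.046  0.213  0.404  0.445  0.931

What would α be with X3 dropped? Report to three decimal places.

α = 0.378

Remaining items: X1, X2, X4, X5 (k = 4).
Σσ²ᵢ = 1.082 + 2.519 + 2.088 + 0.931 = 6.620
Var(T) = 6.620 + 2 × 1.308 = 9.236
α (item deleted) = (4/3)·(1 − 6.620/9.236) = 0.378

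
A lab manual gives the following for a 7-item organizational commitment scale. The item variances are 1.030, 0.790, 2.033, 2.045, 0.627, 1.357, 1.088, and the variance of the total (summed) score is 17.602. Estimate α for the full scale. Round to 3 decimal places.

α = 0.572

Σσ²ᵢ = 1.030 + 0.790 + 2.033 + 2.045 + 0.627 + 1.357 + 1.088 = 8.970
α = (k/(k−1))·(1 − Σσ²ᵢ/total variance) = (7/6)·(1 − 8.970/17.602) = 0.572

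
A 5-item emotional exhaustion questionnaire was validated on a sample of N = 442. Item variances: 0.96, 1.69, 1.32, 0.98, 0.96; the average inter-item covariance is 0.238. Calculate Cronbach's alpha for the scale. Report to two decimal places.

Σσᵢ² = 0.96 + 1.69 + 1.32 + 0.98 + 0.96 = 5.91
Sum of the 10 distinct covariances = 10 × 0.238 = 2.380
σ²_T = Σσᵢ² + 2·Σcov = 5.91 + 2 × 2.380 = 10.670
α = (5/4)·(1 − 5.91/10.670) = 0.56

Cronbach's alpha = 0.56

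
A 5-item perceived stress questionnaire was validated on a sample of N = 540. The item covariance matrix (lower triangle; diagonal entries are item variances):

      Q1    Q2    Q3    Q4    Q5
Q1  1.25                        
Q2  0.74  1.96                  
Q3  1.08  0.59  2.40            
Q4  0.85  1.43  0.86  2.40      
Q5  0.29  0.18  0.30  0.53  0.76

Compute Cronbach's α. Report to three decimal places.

α = 0.762

Σσᵢ² = 1.25 + 1.96 + 2.40 + 2.40 + 0.76 = 8.77
Sum of the distinct covariances = 6.85
σ²_total = 8.77 + 2 × 6.85 = 22.47
α = (k/(k−1))·(1 − Σσᵢ²/σ²_total) = (5/4)·(1 − 8.77/22.47) = 0.762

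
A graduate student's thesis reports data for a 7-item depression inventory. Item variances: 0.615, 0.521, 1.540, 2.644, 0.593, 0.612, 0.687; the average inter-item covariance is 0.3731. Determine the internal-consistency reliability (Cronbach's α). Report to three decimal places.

Cronbach's α = 0.799

Σσᵢ² = 0.615 + 0.521 + 1.540 + 2.644 + 0.593 + 0.612 + 0.687 = 7.212
Sum of the 21 distinct covariances = 21 × 0.3731 = 7.8351
total variance = Σσᵢ² + 2·Σcov = 7.212 + 2 × 7.8351 = 22.8822
α = (7/6)·(1 − 7.212/22.8822) = 0.799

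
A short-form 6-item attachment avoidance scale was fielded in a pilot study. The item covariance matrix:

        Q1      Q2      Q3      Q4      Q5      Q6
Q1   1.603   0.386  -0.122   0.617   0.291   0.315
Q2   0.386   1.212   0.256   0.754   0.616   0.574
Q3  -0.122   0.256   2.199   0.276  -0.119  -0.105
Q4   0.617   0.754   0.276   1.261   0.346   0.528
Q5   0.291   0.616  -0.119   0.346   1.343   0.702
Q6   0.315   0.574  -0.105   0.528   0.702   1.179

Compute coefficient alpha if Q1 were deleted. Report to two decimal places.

α = 0.64

Remaining items: Q2, Q3, Q4, Q5, Q6 (k = 5).
Σσ²ᵢ = 1.212 + 2.199 + 1.261 + 1.343 + 1.179 = 7.194
total variance = 7.194 + 2 × 3.828 = 14.850
α (item deleted) = (5/4)·(1 − 7.194/14.850) = 0.64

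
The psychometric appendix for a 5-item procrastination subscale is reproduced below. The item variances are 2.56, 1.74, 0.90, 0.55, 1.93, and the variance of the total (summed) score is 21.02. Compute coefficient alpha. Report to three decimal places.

sum of item variances = 2.56 + 1.74 + 0.90 + 0.55 + 1.93 = 7.68
α = (k/(k−1))·(1 − sum of item variances/total variance) = (5/4)·(1 − 7.68/21.02) = 0.793

coefficient alpha = 0.793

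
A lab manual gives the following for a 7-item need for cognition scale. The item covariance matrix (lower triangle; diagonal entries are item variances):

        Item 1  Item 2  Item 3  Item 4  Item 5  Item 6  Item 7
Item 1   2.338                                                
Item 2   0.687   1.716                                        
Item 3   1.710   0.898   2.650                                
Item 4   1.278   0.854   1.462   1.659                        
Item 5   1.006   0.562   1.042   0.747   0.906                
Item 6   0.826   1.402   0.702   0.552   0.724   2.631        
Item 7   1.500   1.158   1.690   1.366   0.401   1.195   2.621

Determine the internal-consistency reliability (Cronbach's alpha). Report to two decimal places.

sum of item variances = 2.338 + 1.716 + 2.650 + 1.659 + 0.906 + 2.631 + 2.621 = 14.521
Sum of off-diagonal covariances = 21.762
σ²_total = 14.521 + 2 × 21.762 = 58.045
α = (k/(k−1))·(1 − sum of item variances/σ²_total) = (7/6)·(1 − 14.521/58.045) = 0.87

Cronbach's alpha = 0.87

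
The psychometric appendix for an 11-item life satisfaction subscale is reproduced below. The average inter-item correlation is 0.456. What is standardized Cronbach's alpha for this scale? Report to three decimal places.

Standardized α = k·r̄ / (1 + (k−1)·r̄) = 11 × 0.456 / (1 + 10 × 0.456)
  = 5.0160 / 5.5600 = 0.902

α = 0.902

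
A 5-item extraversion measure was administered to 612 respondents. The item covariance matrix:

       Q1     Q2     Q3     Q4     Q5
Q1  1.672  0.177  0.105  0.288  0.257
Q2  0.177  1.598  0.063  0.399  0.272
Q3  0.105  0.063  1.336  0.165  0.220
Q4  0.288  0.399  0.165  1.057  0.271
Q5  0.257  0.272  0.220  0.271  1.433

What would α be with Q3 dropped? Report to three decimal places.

Remaining items: Q1, Q2, Q4, Q5 (k = 4).
Σσᵢ² = 1.672 + 1.598 + 1.057 + 1.433 = 5.760
Var(T) = 5.760 + 2 × 1.664 = 9.088
α (item deleted) = (4/3)·(1 − 5.760/9.088) = 0.488

α = 0.488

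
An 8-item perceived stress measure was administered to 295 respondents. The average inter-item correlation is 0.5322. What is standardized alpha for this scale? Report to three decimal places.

Standardized α = k·r̄ / (1 + (k−1)·r̄) = 8 × 0.5322 / (1 + 7 × 0.5322)
  = 4.2576 / 4.7254 = 0.901

α = 0.901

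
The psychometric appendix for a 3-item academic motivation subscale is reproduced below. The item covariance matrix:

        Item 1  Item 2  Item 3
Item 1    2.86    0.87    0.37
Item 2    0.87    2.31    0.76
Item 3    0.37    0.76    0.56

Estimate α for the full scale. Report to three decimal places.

Σσᵢ² = 2.86 + 2.31 + 0.56 = 5.73
Sum of the distinct covariances = 2.00
Var(T) = 5.73 + 2 × 2.00 = 9.73
α = (k/(k−1))·(1 − Σσᵢ²/Var(T)) = (3/2)·(1 − 5.73/9.73) = 0.617

α = 0.617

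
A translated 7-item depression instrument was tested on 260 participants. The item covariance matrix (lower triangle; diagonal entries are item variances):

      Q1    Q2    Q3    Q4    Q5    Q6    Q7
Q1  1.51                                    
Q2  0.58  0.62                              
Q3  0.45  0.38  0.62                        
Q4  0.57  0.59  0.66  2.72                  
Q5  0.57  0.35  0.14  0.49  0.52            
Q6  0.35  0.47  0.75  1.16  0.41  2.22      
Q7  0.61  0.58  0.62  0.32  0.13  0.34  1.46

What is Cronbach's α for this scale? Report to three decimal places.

Σσᵢ² = 1.51 + 0.62 + 0.62 + 2.72 + 0.52 + 2.22 + 1.46 = 9.67
Sum of off-diagonal covariances = 10.52
total variance = 9.67 + 2 × 10.52 = 30.71
α = (k/(k−1))·(1 − Σσᵢ²/total variance) = (7/6)·(1 − 9.67/30.71) = 0.799

Cronbach's α = 0.799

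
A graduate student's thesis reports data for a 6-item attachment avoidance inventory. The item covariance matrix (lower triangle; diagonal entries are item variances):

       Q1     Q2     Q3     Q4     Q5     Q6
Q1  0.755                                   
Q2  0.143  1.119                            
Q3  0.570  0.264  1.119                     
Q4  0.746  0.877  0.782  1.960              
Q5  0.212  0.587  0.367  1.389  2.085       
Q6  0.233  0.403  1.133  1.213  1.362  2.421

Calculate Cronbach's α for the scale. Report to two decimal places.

ΣVar(i) = 0.755 + 1.119 + 1.119 + 1.960 + 2.085 + 2.421 = 9.459
Σ_{i<j} σ_ij = 10.281
σ²_T = 9.459 + 2 × 10.281 = 30.021
α = (k/(k−1))·(1 − ΣVar(i)/σ²_T) = (6/5)·(1 − 9.459/30.021) = 0.82

Cronbach's α = 0.82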